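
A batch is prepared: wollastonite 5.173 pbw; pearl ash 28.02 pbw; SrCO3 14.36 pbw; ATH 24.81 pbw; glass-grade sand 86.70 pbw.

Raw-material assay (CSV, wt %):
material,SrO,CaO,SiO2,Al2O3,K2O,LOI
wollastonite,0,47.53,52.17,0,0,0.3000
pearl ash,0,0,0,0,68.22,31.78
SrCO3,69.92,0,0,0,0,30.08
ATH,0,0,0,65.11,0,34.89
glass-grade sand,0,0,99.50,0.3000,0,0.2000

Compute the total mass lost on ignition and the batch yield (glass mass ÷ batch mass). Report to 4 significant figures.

The intermediate values are printed (rounded to 4 significant digits) in the printout; the whole derivation keeps exact precision end to end — each reported number is rounded a single time; the derived quantities are recomputed at exact precision (ignition loss, net glass mass, totals, five oxide percentages, the yield) from the weighed amounts at 137.0 pbw of glass, as they appear in the problem or the answer.
LOI of each material in turn:
  wollastonite: 5.173 × 0.003000 = 0.01552 pbw
  pearl ash: 28.02 × 0.3178 = 8.905 pbw
  SrCO3: 14.36 × 0.3008 = 4.319 pbw
  ATH: 24.81 × 0.3489 = 8.656 pbw
  glass-grade sand: 86.70 × 0.002000 = 0.1734 pbw
Total LOI = 22.07 pbw
Glass = batch − LOI = 159.1 − 22.07 = 137.0 pbw

LOI loss = 22.07 pbw; glass = 137.0 pbw; yield = 86.13%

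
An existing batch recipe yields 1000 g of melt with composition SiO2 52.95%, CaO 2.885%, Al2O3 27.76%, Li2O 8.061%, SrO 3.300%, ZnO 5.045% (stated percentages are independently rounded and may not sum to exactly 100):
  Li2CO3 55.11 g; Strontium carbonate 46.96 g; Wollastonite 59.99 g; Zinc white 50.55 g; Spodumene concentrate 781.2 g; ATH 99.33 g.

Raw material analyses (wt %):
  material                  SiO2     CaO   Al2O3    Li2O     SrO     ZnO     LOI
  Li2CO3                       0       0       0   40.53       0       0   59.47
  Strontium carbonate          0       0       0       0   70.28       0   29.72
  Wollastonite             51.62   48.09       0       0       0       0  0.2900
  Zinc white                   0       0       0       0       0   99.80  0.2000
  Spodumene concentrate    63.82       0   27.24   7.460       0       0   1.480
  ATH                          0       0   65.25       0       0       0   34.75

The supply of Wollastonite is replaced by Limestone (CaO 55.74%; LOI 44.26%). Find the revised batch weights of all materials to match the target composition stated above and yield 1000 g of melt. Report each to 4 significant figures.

Revised batch per 1000 g melt:
  Li2CO3: 46.18 g
  Strontium carbonate: 46.96 g
  Limestone: 51.76 g
  Zinc white: 50.55 g
  Spodumene concentrate: 829.7 g
  ATH: 79.07 g
Total batch = 1104 g; LOI loss = 104.2 g

The intermediate values are displayed, with 4-significant-digit rounding, on the page. Full float precision is maintained in every operation; each reported number takes just one rounding. The derived quantities, which include net glass mass, LOI, the yield, six oxide percentages, totals, are carried in exact precision, precisely as stated by the question or the answer, starting from the weights per 1000 g of glass.
Target oxide masses per 1000 g melt:
  SiO2: 52.95% × 1000 = 529.5 g
  CaO: 2.885% × 1000 = 28.85 g
  Al2O3: 27.76% × 1000 = 277.6 g
  Li2O: 8.061% × 1000 = 80.61 g
  SrO: 3.300% × 1000 = 33.00 g
  ZnO: 5.045% × 1000 = 50.45 g
Mass-balance tally per oxide given the weights on record, under the basis named above (sum by sum, the targets are met net of answer rounding effects):
  SiO2: 829.7·0.6382 = 529.5 g (target 529.5 g)
  CaO: 51.76·0.5574 = 28.85 g (target 28.85 g)
  Al2O3: 829.7·0.2724 + 79.07·0.6525 = 277.6 g (target 277.6 g)
  Li2O: 46.18·0.4053 + 829.7·0.07460 = 80.61 g (target 80.61 g)
  SrO: 46.96·0.7028 = 33.00 g (target 33.00 g)
  ZnO: 50.55·0.9980 = 50.45 g (target 50.45 g)
Glass-mass closure: whole batch net of LOI = 1000 g (targets for the oxides total 1000 g; basis as stated: 1000 g — gaps are rounding artifacts).
Batch grand total — Σ batch = 1104 g; ignition loss, Σ(batch × LOI) = 104.2 g; as yield: glass ÷ batch → 90.56%.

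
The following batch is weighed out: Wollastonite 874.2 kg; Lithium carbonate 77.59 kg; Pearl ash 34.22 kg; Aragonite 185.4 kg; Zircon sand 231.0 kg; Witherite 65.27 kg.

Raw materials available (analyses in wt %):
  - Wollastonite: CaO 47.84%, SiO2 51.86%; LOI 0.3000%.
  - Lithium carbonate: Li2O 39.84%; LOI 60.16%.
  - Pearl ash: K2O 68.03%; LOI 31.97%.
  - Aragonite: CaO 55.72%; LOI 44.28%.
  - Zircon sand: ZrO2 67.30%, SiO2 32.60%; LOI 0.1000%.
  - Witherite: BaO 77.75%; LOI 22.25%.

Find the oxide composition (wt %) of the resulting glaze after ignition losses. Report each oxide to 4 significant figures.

The working math maintains full precision throughout — values along the way are displayed (rounded to four significant digits) on the page; every reported value undergoes a single rounding; derived quantities, which include six oxide percentages, yield, LOI, totals, glass mass, are computed in exact precision, precisely as stated by question or answer, from the batch weights at 1311 kg of glass.
Mass of each oxide from the mix:
  Li2O: 77.59·0.3984 = 30.91 kg
  BaO: 65.27·0.7775 = 50.75 kg
  CaO: 874.2·0.4784 + 185.4·0.5572 = 521.5 kg
  K2O: 34.22·0.6803 = 23.28 kg
  ZrO2: 231.0·0.6730 = 155.5 kg
  SiO2: 874.2·0.5186 + 231.0·0.3260 = 528.7 kg
LOI: 874.2·0.003000 + 77.59·0.6016 + 34.22·0.3197 + 185.4·0.4428 + 231.0·0.001000 + 65.27·0.2225 = 157.1 kg
Glass = total batch minus LOI = 1468 − 157.1 = 1311 kg (= the summed oxide contributions)
each wt % is 100 × oxide ÷ glass

Glass mass = 1311 kg (batch 1468 − LOI 157.1).
Composition: Li2O 2.359%, BaO 3.872%, CaO 39.79%, K2O 1.776%, ZrO2 11.86%, SiO2 40.34%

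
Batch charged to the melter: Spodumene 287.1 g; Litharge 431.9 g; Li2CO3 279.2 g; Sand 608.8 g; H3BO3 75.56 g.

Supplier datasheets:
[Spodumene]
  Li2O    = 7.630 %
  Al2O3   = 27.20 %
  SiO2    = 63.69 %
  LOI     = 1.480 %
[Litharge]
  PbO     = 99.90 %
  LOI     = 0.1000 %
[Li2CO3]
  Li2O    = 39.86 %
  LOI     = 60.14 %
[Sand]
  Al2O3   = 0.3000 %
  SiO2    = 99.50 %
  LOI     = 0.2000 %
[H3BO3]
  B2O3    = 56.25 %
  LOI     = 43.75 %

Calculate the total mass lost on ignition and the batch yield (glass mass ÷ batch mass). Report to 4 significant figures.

LOI loss = 206.9 g; glass = 1476 g; yield = 87.71%

Every computation keeps exact precision from start to finish — mid-chain values are displayed (rounded to 4 significant digits) alongside each step — each reported number is rounded only once; all derived quantities are rebuilt at full precision (the yield, LOI, totals, the five compositions, glass mass) starting from the weights on 1476 g of glass, as quoted within problem or answer.
Material-by-material LOI:
  Spodumene: 287.1 × 0.01480 = 4.249 g
  Litharge: 431.9 × 0.001000 = 0.4319 g
  Li2CO3: 279.2 × 0.6014 = 167.9 g
  Sand: 608.8 × 0.002000 = 1.218 g
  H3BO3: 75.56 × 0.4375 = 33.06 g
Total LOI = 206.9 g
Glass = batch − LOI = 1683 − 206.9 = 1476 g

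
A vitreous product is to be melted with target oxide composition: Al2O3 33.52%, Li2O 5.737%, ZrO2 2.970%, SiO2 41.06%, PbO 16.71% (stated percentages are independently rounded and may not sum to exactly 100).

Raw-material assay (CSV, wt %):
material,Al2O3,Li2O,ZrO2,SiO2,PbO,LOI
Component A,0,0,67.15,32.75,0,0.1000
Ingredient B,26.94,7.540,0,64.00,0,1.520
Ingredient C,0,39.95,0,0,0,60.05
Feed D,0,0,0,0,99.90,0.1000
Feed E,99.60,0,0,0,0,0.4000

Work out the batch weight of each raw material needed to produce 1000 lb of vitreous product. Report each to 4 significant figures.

Batch per 1000 lb vitreous product:
  Component A: 44.23 lb
  Ingredient B: 618.9 lb
  Ingredient C: 26.79 lb
  Feed D: 167.3 lb
  Feed E: 169.1 lb
Total batch = 1026 lb; LOI loss = 26.38 lb; yield = 97.43%

Working values are displayed rounded to four significant digits between the steps — the working math maintains full float precision from first step to last. A single rounding completes each reported value. Derived quantities are computed at exact precision (LOI, the five compositions, glass mass, the yield, the totals) using the weight values on 1000 lb of glass, as they appear in question or answer.
The oxide mass targets at 1000 lb vitreous product:
  Al2O3: 33.52% × 1000 = 335.2 lb
  Li2O: 5.737% × 1000 = 57.37 lb
  ZrO2: 2.970% × 1000 = 29.70 lb
  SiO2: 41.06% × 1000 = 410.6 lb
  PbO: 16.71% × 1000 = 167.1 lb
Per-oxide balance check working from each reported weight, for the quoted basis mass (delivered sums recover each target inside rounding margins):
  Al2O3: 618.9·0.2694 + 169.1·0.9960 = 335.2 lb (target 335.2 lb)
  Li2O: 618.9·0.07540 + 26.79·0.3995 = 57.37 lb (target 57.37 lb)
  ZrO2: 44.23·0.6715 = 29.70 lb (target 29.70 lb)
  SiO2: 44.23·0.3275 + 618.9·0.6400 = 410.6 lb (target 410.6 lb)
  PbO: 167.3·0.9990 = 167.1 lb (target 167.1 lb)
The glass-mass cross-check: Σ batch − LOI loss = 999.9 lb (summing oxide targets gives 1000 lb; against the stated basis, 1000 lb — gaps are rounding artifacts).
Summing the batch: Σ batch = 1026 lb; LOI loss = Σ batch·LOI = 26.38 lb; yield: glass divided by total = 97.43%.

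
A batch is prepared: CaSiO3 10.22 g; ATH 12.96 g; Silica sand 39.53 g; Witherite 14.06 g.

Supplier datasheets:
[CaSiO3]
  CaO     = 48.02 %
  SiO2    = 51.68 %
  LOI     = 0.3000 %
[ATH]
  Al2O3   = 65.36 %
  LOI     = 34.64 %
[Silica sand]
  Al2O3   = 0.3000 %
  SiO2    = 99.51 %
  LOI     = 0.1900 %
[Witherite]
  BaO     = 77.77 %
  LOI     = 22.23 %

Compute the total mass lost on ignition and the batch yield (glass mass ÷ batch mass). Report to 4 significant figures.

LOI loss = 7.721 g; glass = 69.05 g; yield = 89.94%

Every computation holds full float precision from first step to last — in-progress results are displayed with 4-significant-figure rounding on the page; a single rounding produces every reported number. Derived quantities (four oxide percentages, ignition loss, the totals, net glass mass, the yield) are carried from the weighed amounts for 69.05 g of glass at full float precision exactly as shown in problem or answer.
LOI of each material in turn:
  CaSiO3: 10.22 × 0.003000 = 0.03066 g
  ATH: 12.96 × 0.3464 = 4.489 g
  Silica sand: 39.53 × 0.001900 = 0.07511 g
  Witherite: 14.06 × 0.2223 = 3.126 g
Total LOI = 7.721 g
Glass = batch − LOI = 76.77 − 7.721 = 69.05 g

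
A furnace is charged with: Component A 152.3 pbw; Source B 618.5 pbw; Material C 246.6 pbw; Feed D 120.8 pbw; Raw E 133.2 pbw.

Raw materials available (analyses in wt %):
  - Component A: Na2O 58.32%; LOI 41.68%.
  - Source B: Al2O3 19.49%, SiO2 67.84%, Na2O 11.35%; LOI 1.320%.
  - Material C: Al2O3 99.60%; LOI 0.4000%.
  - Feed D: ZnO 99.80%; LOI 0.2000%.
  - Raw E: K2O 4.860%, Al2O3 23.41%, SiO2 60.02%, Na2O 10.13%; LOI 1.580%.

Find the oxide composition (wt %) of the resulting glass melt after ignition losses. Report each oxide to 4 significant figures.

Glass mass = 1196 pbw (batch 1271 − LOI 74.98).
Composition: ZnO 10.08%, K2O 0.5411%, Al2O3 33.21%, SiO2 41.75%, Na2O 14.42%

Values along the way are shown rounded to 4 significant digits between the steps; each numeric step keeps exact precision end to end; each reported number undergoes a single rounding. All derived quantities, including totals, LOI, the five compositions, yield, net glass mass, are rebuilt from the weighed amounts per 1196 pbw of glass at exact precision as set out in the question or the answer.
Oxide-by-oxide delivered mass:
  ZnO: 120.8·0.9980 = 120.6 pbw
  K2O: 133.2·0.04860 = 6.474 pbw
  Al2O3: 618.5·0.1949 + 246.6·0.9960 + 133.2·0.2341 = 397.3 pbw
  SiO2: 618.5·0.6784 + 133.2·0.6002 = 499.5 pbw
  Na2O: 152.3·0.5832 + 618.5·0.1135 + 133.2·0.1013 = 172.5 pbw
LOI: 152.3·0.4168 + 618.5·0.01320 + 246.6·0.004000 + 120.8·0.002000 + 133.2·0.01580 = 74.98 pbw
The glass mass, total less LOI, = 1271 − 74.98 = 1196 pbw (consistent with Σ oxide mass)
percent share: oxide ÷ glass, ×100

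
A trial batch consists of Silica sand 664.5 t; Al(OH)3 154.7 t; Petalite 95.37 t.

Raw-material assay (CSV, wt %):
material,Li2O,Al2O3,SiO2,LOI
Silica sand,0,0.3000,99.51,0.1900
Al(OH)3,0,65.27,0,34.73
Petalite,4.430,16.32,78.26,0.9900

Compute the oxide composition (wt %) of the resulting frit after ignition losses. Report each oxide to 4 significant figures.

Glass mass = 858.6 t (batch 914.6 − LOI 55.93).
Composition: Li2O 0.4920%, Al2O3 13.80%, SiO2 85.70%

Intermediates are shown rounded to 4 significant figures as written. All internal work keeps full float precision at every stage. Each reported value is rounded only once. The derived quantities, including glass mass, ignition loss, the yield, the three compositions, the totals, are computed from the weighed amounts at 858.6 t of glass at full precision, as given in the problem or answer text.
Per-oxide mass from batch:
  Li2O: 95.37·0.04430 = 4.225 t
  Al2O3: 664.5·0.003000 + 154.7·0.6527 + 95.37·0.1632 = 118.5 t
  SiO2: 664.5·0.9951 + 95.37·0.7826 = 735.9 t
LOI: 664.5·0.001900 + 154.7·0.3473 + 95.37·0.009900 = 55.93 t
batch − LOI leaves glass = 914.6 − 55.93 = 858.6 t (matching Σ of the oxides)
wt % = oxide mass / glass mass × 100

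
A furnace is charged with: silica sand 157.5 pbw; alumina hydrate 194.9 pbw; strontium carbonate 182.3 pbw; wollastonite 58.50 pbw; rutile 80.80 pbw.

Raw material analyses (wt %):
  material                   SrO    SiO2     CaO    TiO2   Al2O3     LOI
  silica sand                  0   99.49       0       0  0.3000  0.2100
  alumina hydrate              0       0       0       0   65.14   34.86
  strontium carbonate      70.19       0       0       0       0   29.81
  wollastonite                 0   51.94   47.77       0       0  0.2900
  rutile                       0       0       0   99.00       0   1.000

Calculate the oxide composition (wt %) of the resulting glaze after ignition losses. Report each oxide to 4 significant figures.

Glass mass = 550.4 pbw (batch 674.0 − LOI 123.6).
Composition: SrO 23.25%, SiO2 33.99%, CaO 5.077%, TiO2 14.53%, Al2O3 23.15%

All internal work keeps full float precision throughout. Mid-chain values are printed, rounded to four significant digits, within the worked lines. A single rounding completes every reported result; derived quantities (totals, the five compositions, ignition loss, glass mass, yield) are computed starting from the weights at 550.4 pbw of glass in full float precision, as set out in the problem or the answer.
What the batch supplies per oxide:
  SrO: 182.3·0.7019 = 128.0 pbw
  SiO2: 157.5·0.9949 + 58.50·0.5194 = 187.1 pbw
  CaO: 58.50·0.4777 = 27.95 pbw
  TiO2: 80.80·0.9900 = 79.99 pbw
  Al2O3: 157.5·0.003000 + 194.9·0.6514 = 127.4 pbw
LOI: 157.5·0.002100 + 194.9·0.3486 + 182.3·0.2981 + 58.50·0.002900 + 80.80·0.01000 = 123.6 pbw
Glass = total batch minus LOI = 674.0 − 123.6 = 550.4 pbw (consistent with Σ oxide mass)
percent share: oxide ÷ glass, ×100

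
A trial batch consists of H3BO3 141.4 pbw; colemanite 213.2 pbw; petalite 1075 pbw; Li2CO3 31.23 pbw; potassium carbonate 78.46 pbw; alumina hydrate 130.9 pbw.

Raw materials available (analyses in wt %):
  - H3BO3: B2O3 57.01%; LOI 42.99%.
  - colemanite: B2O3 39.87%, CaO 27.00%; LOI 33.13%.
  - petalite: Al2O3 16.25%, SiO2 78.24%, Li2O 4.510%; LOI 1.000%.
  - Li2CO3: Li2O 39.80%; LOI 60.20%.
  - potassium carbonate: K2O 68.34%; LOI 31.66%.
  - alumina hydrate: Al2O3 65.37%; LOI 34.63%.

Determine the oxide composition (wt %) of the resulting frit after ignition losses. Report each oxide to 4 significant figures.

Values along the way are shown (rounded to four significant figures) at each printed step — the working math keeps full float precision at all times; each reported result is rounded just once. Derived quantities (the totals, yield, six oxide percentages, net glass mass, LOI) are computed at exact precision from the batch weights at 1439 pbw of glass, as given in either problem or answer.
What the batch supplies per oxide:
  K2O: 78.46·0.6834 = 53.62 pbw
  B2O3: 141.4·0.5701 + 213.2·0.3987 = 165.6 pbw
  Al2O3: 1075·0.1625 + 130.9·0.6537 = 260.3 pbw
  SiO2: 1075·0.7824 = 841.1 pbw
  Li2O: 1075·0.04510 + 31.23·0.3980 = 60.91 pbw
  CaO: 213.2·0.2700 = 57.56 pbw
LOI: 141.4·0.4299 + 213.2·0.3313 + 1075·0.01000 + 31.23·0.6020 + 78.46·0.3166 + 130.9·0.3463 = 231.1 pbw
The glass mass, total less LOI, = 1670 − 231.1 = 1439 pbw (the oxide masses sum to this)
each oxide over glass, ×100, is wt %

Glass mass = 1439 pbw (batch 1670 − LOI 231.1).
Composition: K2O 3.726%, B2O3 11.51%, Al2O3 18.09%, SiO2 58.45%, Li2O 4.233%, CaO 4.000%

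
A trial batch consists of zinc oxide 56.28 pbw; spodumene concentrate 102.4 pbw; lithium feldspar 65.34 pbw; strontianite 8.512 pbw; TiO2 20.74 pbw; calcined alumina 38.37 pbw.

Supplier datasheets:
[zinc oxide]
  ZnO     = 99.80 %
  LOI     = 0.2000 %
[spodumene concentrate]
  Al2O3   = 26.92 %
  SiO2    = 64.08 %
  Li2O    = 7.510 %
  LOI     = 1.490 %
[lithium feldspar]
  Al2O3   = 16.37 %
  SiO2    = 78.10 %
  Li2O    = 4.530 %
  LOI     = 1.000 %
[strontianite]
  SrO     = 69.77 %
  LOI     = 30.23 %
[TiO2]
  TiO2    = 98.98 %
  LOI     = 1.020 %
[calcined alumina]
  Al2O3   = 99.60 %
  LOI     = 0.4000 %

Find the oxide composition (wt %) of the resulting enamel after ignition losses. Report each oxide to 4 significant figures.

Values along the way are printed rounded to 4 significant digits as written — the whole derivation keeps full precision through the solve. A single rounding yields each reported figure; the derived quantities (ignition loss, yield, six oxide percentages, totals, glass mass) are carried using the weight values at 286.4 pbw of glass in full float precision, exactly as shown in the question or the answer.
Oxide-by-oxide delivered mass:
  Al2O3: 102.4·0.2692 + 65.34·0.1637 + 38.37·0.9960 = 76.48 pbw
  TiO2: 20.74·0.9898 = 20.53 pbw
  SrO: 8.512·0.6977 = 5.939 pbw
  SiO2: 102.4·0.6408 + 65.34·0.7810 = 116.6 pbw
  Li2O: 102.4·0.07510 + 65.34·0.04530 = 10.65 pbw
  ZnO: 56.28·0.9980 = 56.17 pbw
LOI: 56.28·0.002000 + 102.4·0.01490 + 65.34·0.01000 + 8.512·0.3023 + 20.74·0.01020 + 38.37·0.004000 = 5.230 pbw
The glass mass, total less LOI, = 291.6 − 5.230 = 286.4 pbw (the oxide masses sum to this)
wt %: oxide over glass, times 100

Glass mass = 286.4 pbw (batch 291.6 − LOI 5.230).
Composition: Al2O3 26.70%, TiO2 7.167%, SrO 2.074%, SiO2 40.73%, Li2O 3.718%, ZnO 19.61%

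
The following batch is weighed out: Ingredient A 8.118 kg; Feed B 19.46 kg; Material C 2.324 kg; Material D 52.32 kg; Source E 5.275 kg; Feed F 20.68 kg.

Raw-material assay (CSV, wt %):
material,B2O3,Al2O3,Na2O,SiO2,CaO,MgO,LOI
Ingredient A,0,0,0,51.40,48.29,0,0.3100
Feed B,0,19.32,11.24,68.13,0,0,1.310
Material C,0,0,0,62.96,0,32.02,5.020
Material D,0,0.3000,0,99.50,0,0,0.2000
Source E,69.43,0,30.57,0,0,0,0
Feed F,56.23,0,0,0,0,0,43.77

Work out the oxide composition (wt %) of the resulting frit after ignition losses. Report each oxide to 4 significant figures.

Mid-chain values are shown, rounded to four significant digits, in the working; exact precision is held all the way through; each reported figure is rounded just once — all derived quantities (LOI, totals, the yield, net glass mass, the six compositions) are carried from the weighed amounts for 98.62 kg of glass at full precision, exactly as printed in the question or the answer.
Per-oxide mass from batch:
  B2O3: 5.275·0.6943 + 20.68·0.5623 = 15.29 kg
  Al2O3: 19.46·0.1932 + 52.32·0.003000 = 3.917 kg
  Na2O: 19.46·0.1124 + 5.275·0.3057 = 3.800 kg
  SiO2: 8.118·0.5140 + 19.46·0.6813 + 2.324·0.6296 + 52.32·0.9950 = 70.95 kg
  CaO: 8.118·0.4829 = 3.920 kg
  MgO: 2.324·0.3202 = 0.7441 kg
LOI: 8.118·0.003100 + 19.46·0.01310 + 2.324·0.05020 + 52.32·0.002000 + 20.68·0.4377 = 9.553 kg
Glass = total batch minus LOI = 108.2 − 9.553 = 98.62 kg (consistent with Σ oxide mass)
each wt % is 100 × oxide ÷ glass

Glass mass = 98.62 kg (batch 108.2 − LOI 9.553).
Composition: B2O3 15.50%, Al2O3 3.971%, Na2O 3.853%, SiO2 71.94%, CaO 3.975%, MgO 0.7545%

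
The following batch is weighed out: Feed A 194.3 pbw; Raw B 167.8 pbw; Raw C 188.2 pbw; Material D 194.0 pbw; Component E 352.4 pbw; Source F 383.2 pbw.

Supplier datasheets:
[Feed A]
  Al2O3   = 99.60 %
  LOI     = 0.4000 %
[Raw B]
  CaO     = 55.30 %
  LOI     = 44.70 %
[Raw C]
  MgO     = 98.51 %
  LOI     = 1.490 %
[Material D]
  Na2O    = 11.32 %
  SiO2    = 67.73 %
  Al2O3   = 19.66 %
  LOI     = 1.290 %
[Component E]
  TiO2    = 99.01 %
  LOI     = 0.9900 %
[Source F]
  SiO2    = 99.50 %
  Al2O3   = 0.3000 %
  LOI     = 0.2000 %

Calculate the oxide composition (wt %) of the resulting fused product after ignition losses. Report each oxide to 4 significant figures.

Working values are printed rounded off to 4 significant figures when written out — all internal work holds exact precision from first step to last; every reported figure receives exactly one rounding — the derived quantities, including ignition loss, yield, totals, the six compositions, net glass mass, are recomputed starting from the weights per 1395 pbw of glass at full precision, exactly as shown in the problem or the answer.
Oxide-by-oxide delivered mass:
  MgO: 188.2·0.9851 = 185.4 pbw
  Na2O: 194.0·0.1132 = 21.96 pbw
  SiO2: 194.0·0.6773 + 383.2·0.9950 = 512.7 pbw
  Al2O3: 194.3·0.9960 + 194.0·0.1966 + 383.2·0.003000 = 232.8 pbw
  TiO2: 352.4·0.9901 = 348.9 pbw
  CaO: 167.8·0.5530 = 92.79 pbw
LOI: 194.3·0.004000 + 167.8·0.4470 + 188.2·0.01490 + 194.0·0.01290 + 352.4·0.009900 + 383.2·0.002000 = 85.35 pbw
Net of LOI, the glass mass = 1480 − 85.35 = 1395 pbw (= Σ oxide masses)
wt %: oxide over glass, times 100

Glass mass = 1395 pbw (batch 1480 − LOI 85.35).
Composition: MgO 13.29%, Na2O 1.575%, SiO2 36.76%, Al2O3 16.69%, TiO2 25.02%, CaO 6.654%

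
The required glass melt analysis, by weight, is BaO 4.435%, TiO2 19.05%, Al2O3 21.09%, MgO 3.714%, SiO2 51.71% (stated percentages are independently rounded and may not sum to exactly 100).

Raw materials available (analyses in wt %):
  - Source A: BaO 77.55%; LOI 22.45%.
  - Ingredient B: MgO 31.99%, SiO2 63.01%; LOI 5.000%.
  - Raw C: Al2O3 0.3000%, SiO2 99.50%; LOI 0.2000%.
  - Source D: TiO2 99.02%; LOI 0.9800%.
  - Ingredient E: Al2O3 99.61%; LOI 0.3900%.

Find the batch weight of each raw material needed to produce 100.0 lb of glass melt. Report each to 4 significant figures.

Working values appear (rounded to four significant figures) when written out; all arithmetic runs at full float precision throughout — each reported value carries a single rounding — all derived quantities (the five compositions, totals, ignition loss, net glass mass, the yield) are computed in exact precision from the weighed amounts for 100.0 lb of glass, as given in question or answer.
Per-oxide target masses for 100.0 lb glass melt:
  BaO: 4.435% × 100.0 = 4.435 lb
  TiO2: 19.05% × 100.0 = 19.05 lb
  Al2O3: 21.09% × 100.0 = 21.09 lb
  MgO: 3.714% × 100.0 = 3.714 lb
  SiO2: 51.71% × 100.0 = 51.71 lb
Checking each oxide sum given the weights on record, versus the basis set out (sum by sum, the targets are met inside rounding margins):
  BaO: 5.719·0.7755 = 4.435 lb (target 4.435 lb)
  TiO2: 19.24·0.9902 = 19.05 lb (target 19.05 lb)
  Al2O3: 44.62·0.003000 + 21.04·0.9961 = 21.09 lb (target 21.09 lb)
  MgO: 11.61·0.3199 = 3.714 lb (target 3.714 lb)
  SiO2: 11.61·0.6301 + 44.62·0.9950 = 51.71 lb (target 51.71 lb)
Glass-mass sanity pass: whole batch net of LOI = 100.0 lb (the Σ of target masses is 100.0 lb; against the stated basis, 100.0 lb — a pure rounding effect).
Summing the batch: Σ batch = 102.2 lb; ignition loss, Σ(batch × LOI) = 2.224 lb; the yield ratio, glass ÷ batch: 97.82%.

Batch per 100.0 lb glass melt:
  Source A: 5.719 lb
  Ingredient B: 11.61 lb
  Raw C: 44.62 lb
  Source D: 19.24 lb
  Ingredient E: 21.04 lb
Total batch = 102.2 lb; LOI loss = 2.224 lb; yield = 97.82%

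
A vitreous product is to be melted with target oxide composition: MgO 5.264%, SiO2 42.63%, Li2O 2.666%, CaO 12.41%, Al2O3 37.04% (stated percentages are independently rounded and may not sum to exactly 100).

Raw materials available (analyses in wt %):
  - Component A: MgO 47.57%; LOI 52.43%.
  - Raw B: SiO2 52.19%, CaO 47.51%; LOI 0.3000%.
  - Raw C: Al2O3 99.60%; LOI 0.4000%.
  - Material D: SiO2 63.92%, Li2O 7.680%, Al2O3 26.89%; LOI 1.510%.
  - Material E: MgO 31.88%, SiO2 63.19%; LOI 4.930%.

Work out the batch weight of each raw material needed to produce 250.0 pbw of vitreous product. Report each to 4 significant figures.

The whole derivation keeps full precision all the way through — the intermediate values appear rounded to four significant figures in the printout. Every reported figure is rounded once only. The derived quantities (yield, the five compositions, the totals, LOI, net glass mass) are re-derived from the weighed amounts at 250.0 pbw of glass at full float precision, as set out in the problem or the answer.
The oxide mass targets at 250.0 pbw vitreous product:
  MgO: 5.264% × 250.0 = 13.16 pbw
  SiO2: 42.63% × 250.0 = 106.6 pbw
  Li2O: 2.666% × 250.0 = 6.665 pbw
  CaO: 12.41% × 250.0 = 31.02 pbw
  Al2O3: 37.04% × 250.0 = 92.60 pbw
Mass-balance tally per oxide using the reported weights, on the stated basis (summed amounts equal target values modulo rounding of the values):
  MgO: 9.612·0.4757 + 26.94·0.3188 = 13.16 pbw (target 13.16 pbw)
  SiO2: 65.30·0.5219 + 86.78·0.6392 + 26.94·0.6319 = 106.6 pbw (target 106.6 pbw)
  Li2O: 86.78·0.07680 = 6.665 pbw (target 6.665 pbw)
  CaO: 65.30·0.4751 = 31.02 pbw (target 31.02 pbw)
  Al2O3: 69.54·0.9960 + 86.78·0.2689 = 92.60 pbw (target 92.60 pbw)
The glass-mass cross-check: total batch − LOI = 250.0 pbw (summing oxide targets gives 250.0 pbw; versus the stated basis of 250.0 pbw — differing by rounding only).
Batch total: Σ batch = 258.2 pbw; the LOI term Σ batch·LOI equals 8.152 pbw; yield, glass over the total, = 96.84%.

Batch per 250.0 pbw vitreous product:
  Component A: 9.612 pbw
  Raw B: 65.30 pbw
  Raw C: 69.54 pbw
  Material D: 86.78 pbw
  Material E: 26.94 pbw
Total batch = 258.2 pbw; LOI loss = 8.152 pbw; yield = 96.84%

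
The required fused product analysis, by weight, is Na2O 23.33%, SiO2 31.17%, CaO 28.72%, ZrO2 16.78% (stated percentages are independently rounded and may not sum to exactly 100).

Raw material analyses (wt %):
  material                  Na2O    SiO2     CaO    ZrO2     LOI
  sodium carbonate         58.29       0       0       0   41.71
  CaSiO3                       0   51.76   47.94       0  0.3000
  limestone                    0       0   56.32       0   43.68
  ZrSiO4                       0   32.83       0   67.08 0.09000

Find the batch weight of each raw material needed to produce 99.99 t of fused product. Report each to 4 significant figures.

Batch per 99.99 t fused product:
  sodium carbonate: 40.02 t
  CaSiO3: 44.35 t
  limestone: 13.24 t
  ZrSiO4: 25.01 t
Total batch = 122.6 t; LOI loss = 22.63 t; yield = 81.54%

The intermediate values are printed (rounded to four significant digits) between the steps — exact precision is held from first step to last. Every reported result includes exactly one rounding; all derived quantities are rebuilt from the batch weights at 99.99 t of glass in full precision (the yield, net glass mass, totals, ignition loss, four oxide percentages) exactly as shown in question or answer.
Oxide mass targets, per 99.99 t fused product:
  Na2O: 23.33% × 99.99 = 23.33 t
  SiO2: 31.17% × 99.99 = 31.17 t
  CaO: 28.72% × 99.99 = 28.72 t
  ZrO2: 16.78% × 99.99 = 16.78 t
Checking each oxide sum from the weights as reported, under the basis named above (sums match the target masses once rounding is allowed for):
  Na2O: 40.02·0.5829 = 23.33 t (target 23.33 t)
  SiO2: 44.35·0.5176 + 25.01·0.3283 = 31.17 t (target 31.17 t)
  CaO: 44.35·0.4794 + 13.24·0.5632 = 28.72 t (target 28.72 t)
  ZrO2: 25.01·0.6708 = 16.78 t (target 16.78 t)
Auditing the glass mass value: batch total minus LOI = 99.99 t (per-oxide target masses sum to 99.99 t; basis as stated: 99.99 t — deltas are rounding alone).
Total batch = Σ batch = 122.6 t; the LOI term Σ batch·LOI equals 22.63 t; glass ÷ batch gives a yield of 81.54%.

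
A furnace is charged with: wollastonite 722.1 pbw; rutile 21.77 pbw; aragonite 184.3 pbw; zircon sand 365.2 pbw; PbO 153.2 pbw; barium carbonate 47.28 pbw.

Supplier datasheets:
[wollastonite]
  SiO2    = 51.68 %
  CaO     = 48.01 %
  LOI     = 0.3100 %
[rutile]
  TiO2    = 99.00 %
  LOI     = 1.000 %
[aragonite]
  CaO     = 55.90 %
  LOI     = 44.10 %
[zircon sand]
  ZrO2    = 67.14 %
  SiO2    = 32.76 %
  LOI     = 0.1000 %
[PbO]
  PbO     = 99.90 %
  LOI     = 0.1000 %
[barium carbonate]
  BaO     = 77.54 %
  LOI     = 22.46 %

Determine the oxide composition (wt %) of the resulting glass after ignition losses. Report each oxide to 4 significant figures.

Glass mass = 1399 pbw (batch 1494 − LOI 94.87).
Composition: ZrO2 17.53%, BaO 2.621%, SiO2 35.23%, CaO 32.15%, PbO 10.94%, TiO2 1.541%

Values along the way appear rounded to 4 significant figures. The whole derivation runs at full float precision throughout. Every reported value takes just one rounding; the derived quantities (the yield, glass mass, the totals, LOI, the six compositions) are computed from the weighed amounts per 1399 pbw of glass at exact precision as they appear in the question or the answer.
Per-oxide mass from batch:
  ZrO2: 365.2·0.6714 = 245.2 pbw
  BaO: 47.28·0.7754 = 36.66 pbw
  SiO2: 722.1·0.5168 + 365.2·0.3276 = 492.8 pbw
  CaO: 722.1·0.4801 + 184.3·0.5590 = 449.7 pbw
  PbO: 153.2·0.9990 = 153.0 pbw
  TiO2: 21.77·0.9900 = 21.55 pbw
LOI: 722.1·0.003100 + 21.77·0.01000 + 184.3·0.4410 + 365.2·0.001000 + 153.2·0.001000 + 47.28·0.2246 = 94.87 pbw
Resulting glass, batch − LOI: 1494 − 94.87 = 1399 pbw (= Σ oxide masses)
wt %: oxide over glass, times 100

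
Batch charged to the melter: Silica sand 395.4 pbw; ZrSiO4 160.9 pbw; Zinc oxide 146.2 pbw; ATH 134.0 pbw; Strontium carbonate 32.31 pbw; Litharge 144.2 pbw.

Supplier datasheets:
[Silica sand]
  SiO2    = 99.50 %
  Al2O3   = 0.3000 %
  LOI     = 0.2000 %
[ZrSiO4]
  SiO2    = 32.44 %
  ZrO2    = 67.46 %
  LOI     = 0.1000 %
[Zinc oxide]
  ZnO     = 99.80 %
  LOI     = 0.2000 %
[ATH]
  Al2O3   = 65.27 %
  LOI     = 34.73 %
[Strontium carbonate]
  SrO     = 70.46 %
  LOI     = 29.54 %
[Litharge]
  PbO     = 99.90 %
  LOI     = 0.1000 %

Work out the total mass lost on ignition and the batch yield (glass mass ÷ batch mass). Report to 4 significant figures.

LOI loss = 57.47 pbw; glass = 955.5 pbw; yield = 94.33%

Rounding to 4 significant figures applies to each intermediate as displayed. Full precision is held throughout. Each reported result receives exactly one rounding; all derived quantities (totals, LOI, six oxide percentages, net glass mass, yield) are computed at full float precision from the batch weights at 955.5 pbw of glass, as given in the question or the answer.
Ignition loss by material:
  Silica sand: 395.4 × 0.002000 = 0.7908 pbw
  ZrSiO4: 160.9 × 0.001000 = 0.1609 pbw
  Zinc oxide: 146.2 × 0.002000 = 0.2924 pbw
  ATH: 134.0 × 0.3473 = 46.54 pbw
  Strontium carbonate: 32.31 × 0.2954 = 9.544 pbw
  Litharge: 144.2 × 0.001000 = 0.1442 pbw
Total LOI = 57.47 pbw
Glass = batch − LOI = 1013 − 57.47 = 955.5 pbw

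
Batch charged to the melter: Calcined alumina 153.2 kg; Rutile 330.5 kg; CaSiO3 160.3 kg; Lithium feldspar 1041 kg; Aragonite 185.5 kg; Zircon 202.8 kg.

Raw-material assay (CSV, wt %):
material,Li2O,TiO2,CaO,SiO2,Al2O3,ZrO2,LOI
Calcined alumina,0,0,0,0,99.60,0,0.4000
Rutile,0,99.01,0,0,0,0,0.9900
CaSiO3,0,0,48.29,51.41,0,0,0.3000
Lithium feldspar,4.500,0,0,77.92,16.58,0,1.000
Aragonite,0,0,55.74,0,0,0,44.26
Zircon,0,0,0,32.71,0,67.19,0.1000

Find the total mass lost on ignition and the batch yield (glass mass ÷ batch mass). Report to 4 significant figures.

Intermediates are printed rounded to 4 significant digits as written. All arithmetic holds exact precision in every operation. Every reported figure is rounded only once. Derived quantities are re-derived at full precision (net glass mass, the six compositions, LOI, the totals, the yield) from the weighed amounts for 1976 kg of glass, as written in either problem or answer.
Per-material ignition loss:
  Calcined alumina: 153.2 × 0.004000 = 0.6128 kg
  Rutile: 330.5 × 0.009900 = 3.272 kg
  CaSiO3: 160.3 × 0.003000 = 0.4809 kg
  Lithium feldspar: 1041 × 0.01000 = 10.41 kg
  Aragonite: 185.5 × 0.4426 = 82.10 kg
  Zircon: 202.8 × 0.001000 = 0.2028 kg
Total LOI = 97.08 kg
Glass = batch − LOI = 2073 − 97.08 = 1976 kg

LOI loss = 97.08 kg; glass = 1976 kg; yield = 95.32%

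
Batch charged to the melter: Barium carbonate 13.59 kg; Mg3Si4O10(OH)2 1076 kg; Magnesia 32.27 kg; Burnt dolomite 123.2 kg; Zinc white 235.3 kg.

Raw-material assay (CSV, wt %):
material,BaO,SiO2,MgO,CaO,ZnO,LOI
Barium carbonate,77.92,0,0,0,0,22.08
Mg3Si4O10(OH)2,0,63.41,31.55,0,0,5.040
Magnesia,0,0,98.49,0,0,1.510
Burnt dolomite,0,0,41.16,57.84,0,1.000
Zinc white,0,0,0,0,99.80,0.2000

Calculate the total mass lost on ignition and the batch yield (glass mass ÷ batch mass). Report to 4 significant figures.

LOI loss = 59.42 kg; glass = 1421 kg; yield = 95.99%

The intermediate values are displayed (rounded to 4 significant figures) in the printout; the working math maintains exact precision at each step — each reported value takes exactly one rounding; all derived quantities, including the five compositions, yield, totals, glass mass, ignition loss, are recomputed using the weight values for 1421 kg of glass in exact precision as written in the problem or the answer.
Per-material ignition loss:
  Barium carbonate: 13.59 × 0.2208 = 3.001 kg
  Mg3Si4O10(OH)2: 1076 × 0.05040 = 54.23 kg
  Magnesia: 32.27 × 0.01510 = 0.4873 kg
  Burnt dolomite: 123.2 × 0.01000 = 1.232 kg
  Zinc white: 235.3 × 0.002000 = 0.4706 kg
Total LOI = 59.42 kg
Glass = batch − LOI = 1480 − 59.42 = 1421 kg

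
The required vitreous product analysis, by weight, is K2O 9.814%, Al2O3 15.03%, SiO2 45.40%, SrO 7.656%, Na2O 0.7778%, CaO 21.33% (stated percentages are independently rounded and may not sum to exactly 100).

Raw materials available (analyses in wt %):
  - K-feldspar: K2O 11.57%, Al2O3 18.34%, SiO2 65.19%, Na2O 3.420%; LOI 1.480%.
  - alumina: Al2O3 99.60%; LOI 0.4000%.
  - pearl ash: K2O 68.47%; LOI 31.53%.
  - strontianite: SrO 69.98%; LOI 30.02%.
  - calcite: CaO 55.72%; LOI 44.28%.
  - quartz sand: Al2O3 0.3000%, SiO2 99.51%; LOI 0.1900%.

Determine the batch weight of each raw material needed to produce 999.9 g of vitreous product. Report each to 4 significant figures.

Batch per 999.9 g vitreous product:
  K-feldspar: 227.4 g
  alumina: 108.1 g
  pearl ash: 104.9 g
  strontianite: 109.4 g
  calcite: 382.8 g
  quartz sand: 307.2 g
Total batch = 1240 g; LOI loss = 239.8 g; yield = 80.66%

The whole derivation runs at exact precision end to end. Working values are shown, with 4-significant-digit rounding, between the steps; every reported value takes just one rounding — derived quantities (the six compositions, yield, the totals, LOI, glass mass) are recomputed from the batch weights for 999.9 g of glass at exact precision exactly as printed in the problem or answer text.
Target oxide masses per 999.9 g vitreous product:
  K2O: 9.814% × 999.9 = 98.13 g
  Al2O3: 15.03% × 999.9 = 150.3 g
  SiO2: 45.40% × 999.9 = 454.0 g
  SrO: 7.656% × 999.9 = 76.55 g
  Na2O: 0.7778% × 999.9 = 7.777 g
  CaO: 21.33% × 999.9 = 213.3 g
Oxide-by-oxide audit applying the batch weights above, for the quoted basis mass (delivered sums recover each target up to rounding of the answer):
  K2O: 227.4·0.1157 + 104.9·0.6847 = 98.14 g (target 98.13 g)
  Al2O3: 227.4·0.1834 + 108.1·0.9960 + 307.2·0.003000 = 150.3 g (target 150.3 g)
  SiO2: 227.4·0.6519 + 307.2·0.9951 = 453.9 g (target 454.0 g)
  SrO: 109.4·0.6998 = 76.56 g (target 76.55 g)
  Na2O: 227.4·0.03420 = 7.777 g (target 7.777 g)
  CaO: 382.8·0.5572 = 213.3 g (target 213.3 g)
Auditing the glass mass value: Σ batch − LOI loss = 1000 g (summing oxide targets gives 1000 g; stated basis 999.9 g — gaps are rounding artifacts).
Total batch = Σ batch = 1240 g; loss to ignition Σ batch·LOI = 239.8 g; glass ÷ batch gives a yield of 80.66%.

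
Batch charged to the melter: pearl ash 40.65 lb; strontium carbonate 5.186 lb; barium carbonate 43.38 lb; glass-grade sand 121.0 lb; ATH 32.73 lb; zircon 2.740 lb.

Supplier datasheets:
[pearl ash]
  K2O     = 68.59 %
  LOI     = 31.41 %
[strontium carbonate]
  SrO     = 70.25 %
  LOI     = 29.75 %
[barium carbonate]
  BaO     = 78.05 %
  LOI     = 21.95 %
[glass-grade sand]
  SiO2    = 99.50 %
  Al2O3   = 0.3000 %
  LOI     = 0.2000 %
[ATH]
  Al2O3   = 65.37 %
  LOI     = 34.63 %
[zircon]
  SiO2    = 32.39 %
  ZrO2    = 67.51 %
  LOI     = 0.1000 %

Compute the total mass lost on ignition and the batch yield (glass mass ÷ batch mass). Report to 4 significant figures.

LOI loss = 35.41 lb; glass = 210.3 lb; yield = 85.59%

Values along the way are displayed, with 4-significant-figure rounding, at each printed step — every computation maintains full float precision in all steps; each reported figure sees exactly one rounding. All derived quantities (the yield, the totals, net glass mass, the six compositions, LOI) are re-derived in full float precision from the weighed amounts per 210.3 lb of glass as set out in the problem or the answer.
Each material's LOI contribution:
  pearl ash: 40.65 × 0.3141 = 12.77 lb
  strontium carbonate: 5.186 × 0.2975 = 1.543 lb
  barium carbonate: 43.38 × 0.2195 = 9.522 lb
  glass-grade sand: 121.0 × 0.002000 = 0.2420 lb
  ATH: 32.73 × 0.3463 = 11.33 lb
  zircon: 2.740 × 0.001000 = 0.002740 lb
Total LOI = 35.41 lb
Glass = batch − LOI = 245.7 − 35.41 = 210.3 lb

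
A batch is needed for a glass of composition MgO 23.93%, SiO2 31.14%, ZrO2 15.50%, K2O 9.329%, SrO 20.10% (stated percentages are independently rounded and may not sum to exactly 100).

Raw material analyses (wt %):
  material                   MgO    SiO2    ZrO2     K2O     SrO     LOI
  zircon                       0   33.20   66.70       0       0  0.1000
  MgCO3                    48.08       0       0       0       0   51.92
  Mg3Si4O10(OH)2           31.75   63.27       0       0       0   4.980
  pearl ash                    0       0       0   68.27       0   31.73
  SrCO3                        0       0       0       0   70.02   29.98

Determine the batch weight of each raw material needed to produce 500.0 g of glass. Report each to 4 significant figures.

Full float precision is held in all steps — values along the way are printed rounded off to 4 significant figures on the page — every reported figure is rounded exactly once; all derived quantities (the yield, the five compositions, LOI, the totals, glass mass) are carried from the batch weights per 500.0 g of glass at exact precision as they appear in the problem or answer text.
Oxide-by-oxide targets in 500.0 g glass:
  MgO: 23.93% × 500.0 = 119.6 g
  SiO2: 31.14% × 500.0 = 155.7 g
  ZrO2: 15.50% × 500.0 = 77.50 g
  K2O: 9.329% × 500.0 = 46.64 g
  SrO: 20.10% × 500.0 = 100.5 g
Mass-balance tally per oxide with the batch weights as given, at the basis given (oxide sums agree with the targets given rounding of the digits):
  MgO: 126.6·0.4808 + 185.1·0.3175 = 119.6 g (target 119.6 g)
  SiO2: 116.2·0.3320 + 185.1·0.6327 = 155.7 g (target 155.7 g)
  ZrO2: 116.2·0.6670 = 77.51 g (target 77.50 g)
  K2O: 68.32·0.6827 = 46.64 g (target 46.64 g)
  SrO: 143.5·0.7002 = 100.5 g (target 100.5 g)
Glass-mass bookkeeping: total charge less LOI = 500.0 g (per-oxide target masses sum to 500.0 g; stated basis 500.0 g — differing by rounding only).
Whole-batch sum: Σ batch = 639.7 g; loss to ignition Σ batch·LOI = 139.8 g; yield = glass ÷ total batch = 78.15%.

Batch per 500.0 g glass:
  zircon: 116.2 g
  MgCO3: 126.6 g
  Mg3Si4O10(OH)2: 185.1 g
  pearl ash: 68.32 g
  SrCO3: 143.5 g
Total batch = 639.7 g; LOI loss = 139.8 g; yield = 78.15%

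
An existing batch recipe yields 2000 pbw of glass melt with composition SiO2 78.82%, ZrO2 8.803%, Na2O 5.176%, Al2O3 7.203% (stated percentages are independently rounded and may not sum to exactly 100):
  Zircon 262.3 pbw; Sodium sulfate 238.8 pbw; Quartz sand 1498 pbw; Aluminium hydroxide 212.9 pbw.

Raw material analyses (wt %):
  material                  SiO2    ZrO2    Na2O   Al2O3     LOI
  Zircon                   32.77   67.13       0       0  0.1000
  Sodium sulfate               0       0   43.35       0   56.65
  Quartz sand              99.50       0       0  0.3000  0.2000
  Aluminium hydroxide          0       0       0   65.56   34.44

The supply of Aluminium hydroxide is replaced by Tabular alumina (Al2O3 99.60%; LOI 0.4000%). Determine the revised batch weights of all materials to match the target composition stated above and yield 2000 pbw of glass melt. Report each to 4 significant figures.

Working values are displayed, with 4-significant-figure rounding, in the printout; all internal work runs at exact precision in every operation; each reported number takes exactly one rounding; the derived quantities, including yield, glass mass, four oxide percentages, totals, ignition loss, are computed from the weighed amounts on 2000 pbw of glass in exact precision as set out in the question or the answer.
Oxide mass targets, per 2000 pbw glass melt:
  SiO2: 78.82% × 2000 = 1576 pbw
  ZrO2: 8.803% × 2000 = 176.1 pbw
  Na2O: 5.176% × 2000 = 103.5 pbw
  Al2O3: 7.203% × 2000 = 144.1 pbw
Checking each oxide sum with the batch weights as given, against the basis in use (oxide sums agree with the targets modulo rounding of the values):
  SiO2: 262.3·0.3277 + 1498·0.9950 = 1576 pbw (target 1576 pbw)
  ZrO2: 262.3·0.6713 = 176.1 pbw (target 176.1 pbw)
  Na2O: 238.8·0.4335 = 103.5 pbw (target 103.5 pbw)
  Al2O3: 1498·0.003000 + 140.1·0.9960 = 144.0 pbw (target 144.1 pbw)
The glass-mass cross-check: the batch minus its LOI: 2000 pbw (targets for the oxides total 2000 pbw; stated basis 2000 pbw — deltas are rounding alone).
Whole-batch sum: Σ batch = 2139 pbw; loss to ignition Σ batch·LOI = 139.1 pbw; glass ÷ batch gives a yield of 93.50%.

Revised batch per 2000 pbw glass melt:
  Zircon: 262.3 pbw
  Sodium sulfate: 238.8 pbw
  Quartz sand: 1498 pbw
  Tabular alumina: 140.1 pbw
Total batch = 2139 pbw; LOI loss = 139.1 pbw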